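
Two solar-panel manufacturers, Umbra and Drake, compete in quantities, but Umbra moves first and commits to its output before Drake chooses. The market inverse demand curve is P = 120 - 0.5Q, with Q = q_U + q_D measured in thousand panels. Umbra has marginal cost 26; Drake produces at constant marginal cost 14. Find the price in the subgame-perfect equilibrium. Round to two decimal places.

The follower Drake best-responds to any q_U: π_D = (120 - 0.5Q)q_D - 14q_D.
Setting the follower's marginal profit to zero, 106 - (1/2)q_U - q_D = 0, i.e. q_D = (106 - (1/2)q_U).
The leader anticipates this reaction. Substituting into P = 120 - 0.5Q gives P = 67 - (1/4)q_U, so π_U = (67 - (1/4)q_U)q_U - 26q_U.
Maximising: ∂π_U/∂q_U = 41 - (1/2)q_U = 0, giving q_U = 82.
Then q_D = (106 - (1/2)·82) = 65.
Total output Q = 147, so price P = 120 - (1/2)·147 = 93/2.

46.50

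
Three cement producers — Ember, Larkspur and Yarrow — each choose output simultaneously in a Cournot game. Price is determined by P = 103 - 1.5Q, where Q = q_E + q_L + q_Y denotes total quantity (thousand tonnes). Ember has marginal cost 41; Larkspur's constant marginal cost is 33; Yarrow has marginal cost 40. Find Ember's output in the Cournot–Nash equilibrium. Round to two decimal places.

Ember's profit: π_E = (103 - 1.5Q)q_E - (41q_E). Setting ∂π_E/∂q_E = 0: 62 - 3q_E - (3/2)(q_L + q_Y) = 0.
Larkspur's profit: π_L = (103 - 1.5Q)q_L - (33q_L). Setting ∂π_L/∂q_L = 0: 70 - 3q_L - (3/2)(q_E + q_Y) = 0.
Yarrow's profit: π_Y = (103 - 1.5Q)q_Y - (40q_Y). Setting ∂π_Y/∂q_Y = 0: 63 - 3q_Y - (3/2)(q_E + q_L) = 0.
Adding the 3 conditions: 195 − 3Q − 3Q = 0, i.e. Q = 65/2.
Back-substituting: q_E = (62 − 195/4)/(3/2) = 53/6, q_L = (70 − 195/4)/(3/2) = 85/6, q_Y = (63 − 195/4)/(3/2) = 19/2.

8.83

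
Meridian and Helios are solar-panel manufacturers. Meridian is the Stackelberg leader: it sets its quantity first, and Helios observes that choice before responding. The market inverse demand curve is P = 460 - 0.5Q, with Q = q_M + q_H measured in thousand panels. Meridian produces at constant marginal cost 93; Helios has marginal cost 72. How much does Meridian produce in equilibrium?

346

The follower Helios best-responds to any q_M: π_H = (460 - 0.5Q)q_H - 72q_H.
Follower FOC: 388 - (1/2)q_M - q_H = 0, so q_H(q_M) = (388 - (1/2)q_M).
Meridian substitutes q_H(q_M) into its own profit: π_M = q_M(460 - (1/2)q_M - (388 - (1/2)q_M)/2) - 93q_M = (266 - (1/4)q_M)q_M - 93q_M.
The leader's first-order condition 173 - (1/2)q_M = 0 yields q_M = 346.
Then q_H = (388 - (1/2)·346) = 215.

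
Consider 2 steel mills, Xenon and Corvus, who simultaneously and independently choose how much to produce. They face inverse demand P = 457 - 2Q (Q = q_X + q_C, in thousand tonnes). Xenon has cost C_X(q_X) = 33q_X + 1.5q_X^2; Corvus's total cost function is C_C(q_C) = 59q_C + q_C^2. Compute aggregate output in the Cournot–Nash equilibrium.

Xenon's profit: π_X = (457 - 2Q)q_X - (33q_X + (3/2)q_X²). Setting ∂π_X/∂q_X = 0: 424 - 7q_X - 2(q_C) = 0.
Corvus's first-order condition: 398 - 6q_C - 2(q_X) = 0.
So q_X = (424 - 2q_C)/7 and q_C = (398 - 2q_X)/6.
Solving the pair: q_X = 46, q_C = 51.
Total output Q = 46 + 51 = 97.

97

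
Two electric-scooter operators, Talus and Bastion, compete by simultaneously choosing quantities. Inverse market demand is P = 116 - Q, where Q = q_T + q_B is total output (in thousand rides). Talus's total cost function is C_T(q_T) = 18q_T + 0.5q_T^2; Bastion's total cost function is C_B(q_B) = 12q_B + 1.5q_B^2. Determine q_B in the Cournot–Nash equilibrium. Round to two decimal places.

Talus's profit: π_T = (116 - Q)q_T - (18q_T + (1/2)q_T²). Setting ∂π_T/∂q_T = 0: 98 - 3q_T - (q_B) = 0.
Bastion's first-order condition: 104 - 5q_B - (q_T) = 0.
So q_T = (98 - q_B)/3 and q_B = (104 - q_T)/5.
Solving the pair: q_T = 193/7, q_B = 107/7.

15.29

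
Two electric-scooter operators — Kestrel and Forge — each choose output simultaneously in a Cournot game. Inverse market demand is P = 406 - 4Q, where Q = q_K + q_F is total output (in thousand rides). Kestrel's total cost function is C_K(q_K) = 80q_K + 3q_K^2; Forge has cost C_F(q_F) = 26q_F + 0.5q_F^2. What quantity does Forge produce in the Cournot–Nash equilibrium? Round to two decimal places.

36.51

Kestrel's profit: π_K = (406 - 4Q)q_K - (80q_K + 3q_K²). Setting ∂π_K/∂q_K = 0: 326 - 14q_K - 4(q_F) = 0.
Forge's profit: π_F = (406 - 4Q)q_F - (26q_F + (1/2)q_F²). Setting ∂π_F/∂q_F = 0: 380 - 9q_F - 4(q_K) = 0.
Rearranging gives the reaction functions q_K = (326 - 4q_F)/14 and q_F = (380 - 4q_K)/9.
Substituting one into the other gives q_K = 707/55 and q_F = 36.5091.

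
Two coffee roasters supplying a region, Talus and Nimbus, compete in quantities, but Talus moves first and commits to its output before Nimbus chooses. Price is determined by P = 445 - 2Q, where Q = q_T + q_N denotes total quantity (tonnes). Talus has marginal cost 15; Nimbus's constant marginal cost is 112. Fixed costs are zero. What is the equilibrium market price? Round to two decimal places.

146.75

The follower Nimbus best-responds to any q_T: π_N = (445 - 2Q)q_N - 112q_N.
∂π_N/∂q_N = 333 - 2q_T - 4q_N = 0 gives the reaction function q_N = (333 - 2q_T)/4.
Talus substitutes q_N(q_T) into its own profit: π_T = q_T(445 - 2q_T - (333 - 2q_T)/2) - 15q_T = (557/2 - q_T)q_T - 15q_T.
The leader's first-order condition 527/2 - 2q_T = 0 yields q_T = 527/4.
Then q_N = (333 - 2·(527/4))/4 = 139/8.
Total output Q = 1193/8, so price P = 445 - 2·(1193/8) = 587/4.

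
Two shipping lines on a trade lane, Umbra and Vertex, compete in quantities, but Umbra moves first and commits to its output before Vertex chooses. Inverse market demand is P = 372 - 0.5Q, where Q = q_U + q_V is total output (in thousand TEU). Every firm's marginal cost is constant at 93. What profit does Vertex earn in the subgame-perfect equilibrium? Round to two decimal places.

Solve by backward induction. Given q_U, the follower Vertex maximises π_V = (372 - (1/2)q_U - (1/2)q_V)q_V - 93q_V.
∂π_V/∂q_V = 279 - (1/2)q_U - q_V = 0 gives the reaction function q_V = (279 - (1/2)q_U).
The leader anticipates this reaction. Substituting into P = 372 - 0.5Q gives P = 465/2 - (1/4)q_U, so π_U = (465/2 - (1/4)q_U)q_U - 93q_U.
Leader FOC: 279/2 - (1/2)q_U = 0, so q_U = 279.
Then q_V = (279 - (1/2)·279) = 279/2.
Price P = 372 - (1/2)·(837/2) = 651/4.
Vertex's profit: (651/4 - 93)·(279/2) = 9730.1250.

9730.13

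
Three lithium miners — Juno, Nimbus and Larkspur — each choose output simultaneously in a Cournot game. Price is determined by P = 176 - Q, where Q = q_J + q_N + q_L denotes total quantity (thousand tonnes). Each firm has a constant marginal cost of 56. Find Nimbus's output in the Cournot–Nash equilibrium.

Each firm earns π_i = (176 - Q)q_i - 56q_i.
First-order condition (treating rivals' output as given): 120 - 2q_i - Σ_{j≠i} q_j = 0.
With identical firms every q_j equals q_i, so Σ_{j≠i} q_j = 2q_i and 120 = 4q_i, giving q_i = 30.

30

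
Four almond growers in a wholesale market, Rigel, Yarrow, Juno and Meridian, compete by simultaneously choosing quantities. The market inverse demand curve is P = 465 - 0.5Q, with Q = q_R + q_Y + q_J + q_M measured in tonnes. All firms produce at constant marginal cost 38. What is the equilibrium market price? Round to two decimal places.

123.40

A representative firm's profit is π_i = q_i(465 - 0.5Q) - 38q_i.
Setting ∂π_i/∂q_i = 0 with rivals' quantities fixed: 427 - q_i - (1/2)·Σ_{j≠i} q_j = 0.
By symmetry each firm produces the same amount; substituting Σ_{j≠i} q_j = 3q_i yields q_i = 427/(5/2) = 854/5.
Total output Q = 683.2000, so price P = 465 - (1/2)·683.2000 = 617/5.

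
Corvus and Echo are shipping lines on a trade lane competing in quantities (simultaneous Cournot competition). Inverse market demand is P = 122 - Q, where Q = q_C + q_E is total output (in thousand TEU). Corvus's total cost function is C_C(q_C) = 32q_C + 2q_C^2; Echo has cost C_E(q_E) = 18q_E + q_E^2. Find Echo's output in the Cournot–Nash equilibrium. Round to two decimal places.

Corvus's profit: π_C = (122 - Q)q_C - (32q_C + 2q_C²). Setting ∂π_C/∂q_C = 0: 90 - 6q_C - (q_E) = 0.
Echo's profit: π_E = (122 - Q)q_E - (18q_E + q_E²). Setting ∂π_E/∂q_E = 0: 104 - 4q_E - (q_C) = 0.
So q_C = (90 - q_E)/6 and q_E = (104 - q_C)/4.
Substituting one into the other gives q_C = 256/23 and q_E = 534/23.

23.22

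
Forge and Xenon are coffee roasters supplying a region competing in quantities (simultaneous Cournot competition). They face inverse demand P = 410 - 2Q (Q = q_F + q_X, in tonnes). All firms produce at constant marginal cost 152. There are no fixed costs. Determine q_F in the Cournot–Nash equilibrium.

43

A representative firm's profit is π_i = q_i(410 - 2Q) - 152q_i.
First-order condition (treating rivals' output as given): 258 - 4q_i - 2q_j = 0.
With identical firms every q_j equals q_i, so q_j = q_i and 258 = 6q_i, giving q_i = 43.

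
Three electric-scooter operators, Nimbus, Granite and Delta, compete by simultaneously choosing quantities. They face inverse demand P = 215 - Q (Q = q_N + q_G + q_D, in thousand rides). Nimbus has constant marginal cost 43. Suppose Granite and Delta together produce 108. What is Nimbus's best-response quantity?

32

With rivals' combined output fixed at 108, Nimbus's profit is π_N = (215 - 108 - q_N)q_N - (43q_N) = (107 - q_N)q_N - (43q_N).
∂π_N/∂q_N = 64 - 2q_N = 0, so q_N = 32.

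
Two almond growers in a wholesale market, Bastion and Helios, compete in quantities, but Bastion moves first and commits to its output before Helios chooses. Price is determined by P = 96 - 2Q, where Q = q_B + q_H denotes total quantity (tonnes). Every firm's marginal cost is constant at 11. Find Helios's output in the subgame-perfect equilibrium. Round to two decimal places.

10.63

The follower Helios best-responds to any q_B: π_H = (96 - 2Q)q_H - 11q_H.
Follower FOC: 85 - 2q_B - 4q_H = 0, so q_H(q_B) = (85 - 2q_B)/4.
The leader anticipates this reaction. Substituting into P = 96 - 2Q gives P = 107/2 - q_B, so π_B = (107/2 - q_B)q_B - 11q_B.
Maximising: ∂π_B/∂q_B = 85/2 - 2q_B = 0, giving q_B = 85/4.
Then q_H = (85 - 2·(85/4))/4 = 85/8.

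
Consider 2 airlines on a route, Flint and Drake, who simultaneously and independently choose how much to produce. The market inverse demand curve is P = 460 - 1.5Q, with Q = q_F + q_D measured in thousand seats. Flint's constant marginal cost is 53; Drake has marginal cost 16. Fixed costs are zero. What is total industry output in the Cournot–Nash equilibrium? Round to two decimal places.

189.11

Flint's profit: π_F = (460 - 1.5Q)q_F - (53q_F). Setting ∂π_F/∂q_F = 0: 407 - 3q_F - (3/2)(q_D) = 0.
Drake's profit: π_D = (460 - 1.5Q)q_D - (16q_D). Setting ∂π_D/∂q_D = 0: 444 - 3q_D - (3/2)(q_F) = 0.
Best responses: q_F = (407 - (3/2)q_D)/3, q_D = (444 - (3/2)q_F)/3.
Substituting one into the other gives q_F = 740/9 and q_D = 962/9.
Total output Q = 740/9 + 962/9 = 1702/9.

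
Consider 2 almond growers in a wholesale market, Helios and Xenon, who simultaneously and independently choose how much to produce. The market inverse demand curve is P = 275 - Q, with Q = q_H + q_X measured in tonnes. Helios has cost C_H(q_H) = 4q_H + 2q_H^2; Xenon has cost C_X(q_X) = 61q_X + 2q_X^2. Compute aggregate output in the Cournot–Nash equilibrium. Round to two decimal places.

69.29

Helios's profit: π_H = (275 - Q)q_H - (4q_H + 2q_H²). Setting ∂π_H/∂q_H = 0: 271 - 6q_H - (q_X) = 0.
Xenon's profit: π_X = (275 - Q)q_X - (61q_X + 2q_X²). Setting ∂π_X/∂q_X = 0: 214 - 6q_X - (q_H) = 0.
Rearranging gives the reaction functions q_H = (271 - q_X)/6 and q_X = (214 - q_H)/6.
Solving the pair: q_H = 1412/35, q_X = 1013/35.
Total output Q = 1412/35 + 1013/35 = 485/7.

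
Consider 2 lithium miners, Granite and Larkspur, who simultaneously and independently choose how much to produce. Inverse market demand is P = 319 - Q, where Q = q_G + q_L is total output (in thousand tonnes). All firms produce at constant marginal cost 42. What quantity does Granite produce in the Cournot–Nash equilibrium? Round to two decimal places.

92.33

A representative firm's profit is π_i = q_i(319 - Q) - 42q_i.
First-order condition (treating rivals' output as given): 277 - 2q_i - q_j = 0.
With identical firms every q_j equals q_i, so q_j = q_i and 277 = 3q_i, giving q_i = 277/3.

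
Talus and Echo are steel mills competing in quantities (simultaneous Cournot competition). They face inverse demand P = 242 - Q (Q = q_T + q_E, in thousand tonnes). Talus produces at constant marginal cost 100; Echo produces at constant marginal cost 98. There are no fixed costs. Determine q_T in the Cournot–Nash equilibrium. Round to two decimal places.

46.67

Talus's profit: π_T = (242 - Q)q_T - (100q_T). Setting ∂π_T/∂q_T = 0: 142 - 2q_T - (q_E) = 0.
Echo's first-order condition: 144 - 2q_E - (q_T) = 0.
So q_T = (142 - q_E)/2 and q_E = (144 - q_T)/2.
Solving the pair: q_T = 140/3, q_E = 146/3.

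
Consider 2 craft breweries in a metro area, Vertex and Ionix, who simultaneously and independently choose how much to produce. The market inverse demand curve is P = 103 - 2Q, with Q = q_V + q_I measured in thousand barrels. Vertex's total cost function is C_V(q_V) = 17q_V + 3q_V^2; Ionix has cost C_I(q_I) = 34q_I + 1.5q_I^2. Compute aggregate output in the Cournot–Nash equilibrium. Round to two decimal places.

14.88

Vertex's profit: π_V = (103 - 2Q)q_V - (17q_V + 3q_V²). Setting ∂π_V/∂q_V = 0: 86 - 10q_V - 2(q_I) = 0.
Ionix's profit: π_I = (103 - 2Q)q_I - (34q_I + (3/2)q_I²). Setting ∂π_I/∂q_I = 0: 69 - 7q_I - 2(q_V) = 0.
Rearranging gives the reaction functions q_V = (86 - 2q_I)/10 and q_I = (69 - 2q_V)/7.
Substituting one into the other gives q_V = 232/33 and q_I = 259/33.
Total output Q = 232/33 + 259/33 = 491/33.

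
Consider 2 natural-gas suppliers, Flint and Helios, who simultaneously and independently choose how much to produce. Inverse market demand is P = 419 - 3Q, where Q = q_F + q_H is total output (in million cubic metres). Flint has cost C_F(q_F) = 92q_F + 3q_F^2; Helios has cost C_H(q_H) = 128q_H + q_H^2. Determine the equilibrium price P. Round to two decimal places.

272.31

Flint's profit: π_F = (419 - 3Q)q_F - (92q_F + 3q_F²). Setting ∂π_F/∂q_F = 0: 327 - 12q_F - 3(q_H) = 0.
Helios's profit: π_H = (419 - 3Q)q_H - (128q_H + q_H²). Setting ∂π_H/∂q_H = 0: 291 - 8q_H - 3(q_F) = 0.
Rearranging gives the reaction functions q_F = (327 - 3q_H)/12 and q_H = (291 - 3q_F)/8.
Substituting one into the other gives q_F = 581/29 and q_H = 837/29.
Total output Q = 1418/29, so price P = 419 - 3·(1418/29) = 272.3103.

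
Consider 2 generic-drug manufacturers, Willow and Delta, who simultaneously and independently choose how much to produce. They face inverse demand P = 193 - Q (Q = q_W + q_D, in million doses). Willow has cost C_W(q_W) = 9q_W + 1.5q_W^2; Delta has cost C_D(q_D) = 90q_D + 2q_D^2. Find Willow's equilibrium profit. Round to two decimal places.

2978.60

Willow's profit: π_W = (193 - Q)q_W - (9q_W + (3/2)q_W²). Setting ∂π_W/∂q_W = 0: 184 - 5q_W - (q_D) = 0.
Delta's profit: π_D = (193 - Q)q_D - (90q_D + 2q_D²). Setting ∂π_D/∂q_D = 0: 103 - 6q_D - (q_W) = 0.
Best responses: q_W = (184 - q_D)/5, q_D = (103 - q_W)/6.
Solving the pair: q_W = 1001/29, q_D = 331/29.
Price P = 193 - 1332/29 = 147.0690.
Willow's profit: 147.0690·(1001/29) - 9·(1001/29) - (3/2)(1001/29)² = 2978.5999.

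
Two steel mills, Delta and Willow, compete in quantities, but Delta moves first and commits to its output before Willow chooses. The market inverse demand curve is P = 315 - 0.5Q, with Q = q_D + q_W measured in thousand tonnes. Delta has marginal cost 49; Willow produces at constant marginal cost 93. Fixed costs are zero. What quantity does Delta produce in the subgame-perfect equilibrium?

310

The follower Willow best-responds to any q_D: π_W = (315 - 0.5Q)q_W - 93q_W.
∂π_W/∂q_W = 222 - (1/2)q_D - q_W = 0 gives the reaction function q_W = (222 - (1/2)q_D).
The leader anticipates this reaction. Substituting into P = 315 - 0.5Q gives P = 204 - (1/4)q_D, so π_D = (204 - (1/4)q_D)q_D - 49q_D.
Leader FOC: 155 - (1/2)q_D = 0, so q_D = 310.
Then q_W = (222 - (1/2)·310) = 67.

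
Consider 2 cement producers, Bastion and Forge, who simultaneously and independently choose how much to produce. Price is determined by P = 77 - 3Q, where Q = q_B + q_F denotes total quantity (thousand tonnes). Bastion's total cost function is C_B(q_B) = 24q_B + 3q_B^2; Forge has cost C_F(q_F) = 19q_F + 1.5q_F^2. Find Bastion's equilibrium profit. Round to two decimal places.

56.20

Bastion's profit: π_B = (77 - 3Q)q_B - (24q_B + 3q_B²). Setting ∂π_B/∂q_B = 0: 53 - 12q_B - 3(q_F) = 0.
Forge's profit: π_F = (77 - 3Q)q_F - (19q_F + (3/2)q_F²). Setting ∂π_F/∂q_F = 0: 58 - 9q_F - 3(q_B) = 0.
So q_B = (53 - 3q_F)/12 and q_F = (58 - 3q_B)/9.
Solving the pair: q_B = 101/33, q_F = 179/33.
Price P = 77 - 3·(280/33) = 567/11.
Bastion's profit: (567/11)·(101/33) - 24·(101/33) - 3(101/33)² = 56.2039.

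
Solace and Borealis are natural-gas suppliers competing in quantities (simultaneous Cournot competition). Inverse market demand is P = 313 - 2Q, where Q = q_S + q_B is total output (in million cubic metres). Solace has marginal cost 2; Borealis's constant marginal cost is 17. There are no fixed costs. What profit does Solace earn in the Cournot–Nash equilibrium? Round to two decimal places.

5904.22

Solace's profit: π_S = (313 - 2Q)q_S - (2q_S). Setting ∂π_S/∂q_S = 0: 311 - 4q_S - 2(q_B) = 0.
Borealis's first-order condition: 296 - 4q_B - 2(q_S) = 0.
So q_S = (311 - 2q_B)/4 and q_B = (296 - 2q_S)/4.
Substituting one into the other gives q_S = 163/3 and q_B = 281/6.
Price P = 313 - 2·(607/6) = 332/3.
Solace's profit: (332/3 - 2)·(163/3) = 5904.2222.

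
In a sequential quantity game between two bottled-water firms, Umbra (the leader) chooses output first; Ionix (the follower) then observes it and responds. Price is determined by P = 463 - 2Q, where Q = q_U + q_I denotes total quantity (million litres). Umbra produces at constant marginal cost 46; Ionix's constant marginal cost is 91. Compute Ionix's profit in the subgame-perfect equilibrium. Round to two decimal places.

Solve by backward induction. Given q_U, the follower Ionix maximises π_I = (463 - 2q_U - 2q_I)q_I - 91q_I.
Follower FOC: 372 - 2q_U - 4q_I = 0, so q_I(q_U) = (372 - 2q_U)/4.
The leader anticipates this reaction. Substituting into P = 463 - 2Q gives P = 277 - q_U, so π_U = (277 - q_U)q_U - 46q_U.
The leader's first-order condition 231 - 2q_U = 0 yields q_U = 231/2.
Then q_I = (372 - 2·(231/2))/4 = 141/4.
Price P = 463 - 2·(603/4) = 323/2.
Ionix's profit: (323/2 - 91)·(141/4) = 2485.1250.

2485.13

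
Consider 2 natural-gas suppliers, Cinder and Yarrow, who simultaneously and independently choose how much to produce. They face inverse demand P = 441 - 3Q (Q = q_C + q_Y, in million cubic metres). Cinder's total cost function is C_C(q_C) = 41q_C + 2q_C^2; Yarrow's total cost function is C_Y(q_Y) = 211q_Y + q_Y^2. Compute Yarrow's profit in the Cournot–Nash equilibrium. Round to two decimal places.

Cinder's profit: π_C = (441 - 3Q)q_C - (41q_C + 2q_C²). Setting ∂π_C/∂q_C = 0: 400 - 10q_C - 3(q_Y) = 0.
Yarrow's profit: π_Y = (441 - 3Q)q_Y - (211q_Y + q_Y²). Setting ∂π_Y/∂q_Y = 0: 230 - 8q_Y - 3(q_C) = 0.
Best responses: q_C = (400 - 3q_Y)/10, q_Y = (230 - 3q_C)/8.
Substituting one into the other gives q_C = 35.3521 and q_Y = 1100/71.
Price P = 441 - 3·50.8451 = 288.4648.
Yarrow's profit: 288.4648·(1100/71) - 211·(1100/71) - (1100/71)² = 960.1270.

960.13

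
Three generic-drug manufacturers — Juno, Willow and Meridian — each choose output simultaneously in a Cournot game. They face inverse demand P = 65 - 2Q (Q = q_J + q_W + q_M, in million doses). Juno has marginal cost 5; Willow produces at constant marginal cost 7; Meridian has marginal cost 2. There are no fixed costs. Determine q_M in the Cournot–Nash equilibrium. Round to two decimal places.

8.88

Juno's profit: π_J = (65 - 2Q)q_J - (5q_J). Setting ∂π_J/∂q_J = 0: 60 - 4q_J - 2(q_W + q_M) = 0.
Willow's profit: π_W = (65 - 2Q)q_W - (7q_W). Setting ∂π_W/∂q_W = 0: 58 - 4q_W - 2(q_J + q_M) = 0.
Meridian's first-order condition: 63 - 4q_M - 2(q_J + q_W) = 0.
Summing all 3 equations gives 181 − 8Q = 0, hence Q = 181/8.
Back-substituting: q_J = (60 − 181/4)/2 = 59/8, q_W = (58 − 181/4)/2 = 51/8, q_M = (63 − 181/4)/2 = 71/8.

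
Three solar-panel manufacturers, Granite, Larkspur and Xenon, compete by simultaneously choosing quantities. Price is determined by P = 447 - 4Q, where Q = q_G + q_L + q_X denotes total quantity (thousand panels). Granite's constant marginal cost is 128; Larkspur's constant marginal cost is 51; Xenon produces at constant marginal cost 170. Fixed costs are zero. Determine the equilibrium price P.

199

Granite's profit: π_G = (447 - 4Q)q_G - (128q_G). Setting ∂π_G/∂q_G = 0: 319 - 8q_G - 4(q_L + q_X) = 0.
Larkspur's profit: π_L = (447 - 4Q)q_L - (51q_L). Setting ∂π_L/∂q_L = 0: 396 - 8q_L - 4(q_G + q_X) = 0.
Xenon's first-order condition: 277 - 8q_X - 4(q_G + q_L) = 0.
Summing all 3 equations gives 992 − 16Q = 0, hence Q = 62.
Back-substituting: q_G = (319 − 248)/4 = 71/4, q_L = (396 − 248)/4 = 37, q_X = (277 − 248)/4 = 29/4.
Total output Q = 62, so price P = 447 - 4·62 = 199.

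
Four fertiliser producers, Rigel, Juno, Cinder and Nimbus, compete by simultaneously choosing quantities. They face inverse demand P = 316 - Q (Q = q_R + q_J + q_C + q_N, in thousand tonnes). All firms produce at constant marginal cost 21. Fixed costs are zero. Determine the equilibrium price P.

80

Each firm earns π_i = (316 - Q)q_i - 21q_i.
First-order condition (treating rivals' output as given): 295 - 2q_i - Σ_{j≠i} q_j = 0.
With identical firms every q_j equals q_i, so Σ_{j≠i} q_j = 3q_i and 295 = 5q_i, giving q_i = 59.
Total output Q = 236, so price P = 316 - 236 = 80.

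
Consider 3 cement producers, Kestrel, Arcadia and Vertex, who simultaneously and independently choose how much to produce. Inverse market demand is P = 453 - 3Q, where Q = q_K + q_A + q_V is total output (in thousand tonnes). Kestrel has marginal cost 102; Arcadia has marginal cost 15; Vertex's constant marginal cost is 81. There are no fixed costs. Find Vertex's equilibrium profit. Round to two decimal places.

Kestrel's profit: π_K = (453 - 3Q)q_K - (102q_K). Setting ∂π_K/∂q_K = 0: 351 - 6q_K - 3(q_A + q_V) = 0.
Arcadia's first-order condition: 438 - 6q_A - 3(q_K + q_V) = 0.
Vertex's profit: π_V = (453 - 3Q)q_V - (81q_V). Setting ∂π_V/∂q_V = 0: 372 - 6q_V - 3(q_K + q_A) = 0.
Adding the 3 first-order conditions: 1161 − 12Q = 0, so Q = 387/4.
Back-substituting: q_K = (351 − 1161/4)/3 = 81/4, q_A = (438 − 1161/4)/3 = 197/4, q_V = (372 − 1161/4)/3 = 109/4.
Price P = 453 - 3·(387/4) = 651/4.
Vertex's profit: (651/4 - 81)·(109/4) = 2227.6875.

2227.69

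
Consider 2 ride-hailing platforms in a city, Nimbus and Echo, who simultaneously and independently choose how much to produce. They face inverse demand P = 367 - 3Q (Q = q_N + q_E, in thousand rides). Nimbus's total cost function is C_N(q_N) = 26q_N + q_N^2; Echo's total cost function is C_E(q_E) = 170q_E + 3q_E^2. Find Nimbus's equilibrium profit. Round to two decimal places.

6477.47

Nimbus's profit: π_N = (367 - 3Q)q_N - (26q_N + q_N²). Setting ∂π_N/∂q_N = 0: 341 - 8q_N - 3(q_E) = 0.
Echo's profit: π_E = (367 - 3Q)q_E - (170q_E + 3q_E²). Setting ∂π_E/∂q_E = 0: 197 - 12q_E - 3(q_N) = 0.
Rearranging gives the reaction functions q_N = (341 - 3q_E)/8 and q_E = (197 - 3q_N)/12.
Solving the pair: q_N = 1167/29, q_E = 553/87.
Price P = 367 - 3·46.5977 = 227.2069.
Nimbus's profit: 227.2069·(1167/29) - 26·(1167/29) - (1167/29)² = 6477.4744.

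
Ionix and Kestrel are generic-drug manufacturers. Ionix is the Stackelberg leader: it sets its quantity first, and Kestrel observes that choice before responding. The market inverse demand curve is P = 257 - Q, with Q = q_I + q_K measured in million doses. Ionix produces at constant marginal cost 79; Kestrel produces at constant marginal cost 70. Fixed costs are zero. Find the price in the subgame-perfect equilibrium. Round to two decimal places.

121.25

The follower Kestrel best-responds to any q_I: π_K = (257 - Q)q_K - 70q_K.
Setting the follower's marginal profit to zero, 187 - q_I - 2q_K = 0, i.e. q_K = (187 - q_I)/2.
Ionix substitutes q_K(q_I) into its own profit: π_I = q_I(257 - q_I - (187 - q_I)/2) - 79q_I = (327/2 - (1/2)q_I)q_I - 79q_I.
The leader's first-order condition 169/2 - q_I = 0 yields q_I = 169/2.
Then q_K = (187 - 169/2)/2 = 205/4.
Total output Q = 543/4, so price P = 257 - 543/4 = 485/4.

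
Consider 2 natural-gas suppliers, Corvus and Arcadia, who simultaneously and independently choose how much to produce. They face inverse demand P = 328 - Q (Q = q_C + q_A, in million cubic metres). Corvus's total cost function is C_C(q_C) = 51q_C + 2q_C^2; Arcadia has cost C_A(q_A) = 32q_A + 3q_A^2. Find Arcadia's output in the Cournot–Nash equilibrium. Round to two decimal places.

31.89

Corvus's profit: π_C = (328 - Q)q_C - (51q_C + 2q_C²). Setting ∂π_C/∂q_C = 0: 277 - 6q_C - (q_A) = 0.
Arcadia's first-order condition: 296 - 8q_A - (q_C) = 0.
Rearranging gives the reaction functions q_C = (277 - q_A)/6 and q_A = (296 - q_C)/8.
Substituting one into the other gives q_C = 1920/47 and q_A = 1499/47.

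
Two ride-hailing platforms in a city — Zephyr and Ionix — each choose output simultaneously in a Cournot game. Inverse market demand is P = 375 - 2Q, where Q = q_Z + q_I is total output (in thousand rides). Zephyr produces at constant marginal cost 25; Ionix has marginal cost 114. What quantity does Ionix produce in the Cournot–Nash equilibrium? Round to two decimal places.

Zephyr's profit: π_Z = (375 - 2Q)q_Z - (25q_Z). Setting ∂π_Z/∂q_Z = 0: 350 - 4q_Z - 2(q_I) = 0.
Ionix's profit: π_I = (375 - 2Q)q_I - (114q_I). Setting ∂π_I/∂q_I = 0: 261 - 4q_I - 2(q_Z) = 0.
Best responses: q_Z = (350 - 2q_I)/4, q_I = (261 - 2q_Z)/4.
Solving the pair: q_Z = 439/6, q_I = 86/3.

28.67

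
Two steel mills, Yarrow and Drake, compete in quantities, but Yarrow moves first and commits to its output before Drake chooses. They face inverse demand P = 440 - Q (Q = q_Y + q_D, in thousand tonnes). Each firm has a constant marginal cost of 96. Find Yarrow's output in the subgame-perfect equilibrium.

The follower Drake best-responds to any q_Y: π_D = (440 - Q)q_D - 96q_D.
Follower FOC: 344 - q_Y - 2q_D = 0, so q_D(q_Y) = (344 - q_Y)/2.
The leader anticipates this reaction. Substituting into P = 440 - Q gives P = 268 - (1/2)q_Y, so π_Y = (268 - (1/2)q_Y)q_Y - 96q_Y.
The leader's first-order condition 172 - q_Y = 0 yields q_Y = 172.
Then q_D = (344 - 172)/2 = 86.

172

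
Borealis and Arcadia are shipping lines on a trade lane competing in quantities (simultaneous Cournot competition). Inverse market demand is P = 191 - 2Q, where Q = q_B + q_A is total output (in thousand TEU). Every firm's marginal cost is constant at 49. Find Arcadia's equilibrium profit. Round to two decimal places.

Each firm earns π_i = (191 - 2Q)q_i - 49q_i.
First-order condition (treating rivals' output as given): 142 - 4q_i - 2q_j = 0.
With identical firms every q_j equals q_i, so q_j = q_i and 142 = 6q_i, giving q_i = 71/3.
Price P = 191 - 2·(142/3) = 289/3.
Arcadia's profit: (289/3 - 49)·(71/3) = 1120.2222.

1120.22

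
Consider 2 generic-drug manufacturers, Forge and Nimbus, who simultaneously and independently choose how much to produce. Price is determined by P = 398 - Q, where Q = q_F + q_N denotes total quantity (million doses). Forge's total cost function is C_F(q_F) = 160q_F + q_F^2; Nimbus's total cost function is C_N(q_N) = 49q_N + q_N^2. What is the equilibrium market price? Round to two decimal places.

Forge's profit: π_F = (398 - Q)q_F - (160q_F + q_F²). Setting ∂π_F/∂q_F = 0: 238 - 4q_F - (q_N) = 0.
Nimbus's first-order condition: 349 - 4q_N - (q_F) = 0.
So q_F = (238 - q_N)/4 and q_N = (349 - q_F)/4.
Solving the pair: q_F = 201/5, q_N = 386/5.
Total output Q = 587/5, so price P = 398 - 587/5 = 1403/5.

280.60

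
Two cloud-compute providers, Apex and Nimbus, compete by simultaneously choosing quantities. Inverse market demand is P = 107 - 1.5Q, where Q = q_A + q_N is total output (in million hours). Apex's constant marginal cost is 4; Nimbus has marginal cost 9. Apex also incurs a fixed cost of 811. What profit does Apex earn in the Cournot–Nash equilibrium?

Apex's profit: π_A = (107 - 1.5Q)q_A - (4q_A). Setting ∂π_A/∂q_A = 0: 103 - 3q_A - (3/2)(q_N) = 0.
Nimbus's first-order condition: 98 - 3q_N - (3/2)(q_A) = 0.
Rearranging gives the reaction functions q_A = (103 - (3/2)q_N)/3 and q_N = (98 - (3/2)q_A)/3.
Substituting one into the other gives q_A = 24 and q_N = 62/3.
Price P = 107 - (3/2)·(134/3) = 40.
Apex's profit: (40 - 4)·24 - 811 = 53.

53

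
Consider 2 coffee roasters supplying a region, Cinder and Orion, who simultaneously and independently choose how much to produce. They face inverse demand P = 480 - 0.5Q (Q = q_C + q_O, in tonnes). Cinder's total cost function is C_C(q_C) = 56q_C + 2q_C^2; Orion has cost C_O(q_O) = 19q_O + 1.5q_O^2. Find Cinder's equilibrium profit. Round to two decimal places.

13765.04

Cinder's profit: π_C = (480 - 0.5Q)q_C - (56q_C + 2q_C²). Setting ∂π_C/∂q_C = 0: 424 - 5q_C - (1/2)(q_O) = 0.
Orion's first-order condition: 461 - 4q_O - (1/2)(q_C) = 0.
So q_C = (424 - (1/2)q_O)/5 and q_O = (461 - (1/2)q_C)/4.
Solving the pair: q_C = 74.2025, q_O = 105.9747.
Price P = 480 - (1/2)·180.1772 = 389.9114.
Cinder's profit: 389.9114·74.2025 - 56·74.2025 - 2·74.2025² = 13765.0393.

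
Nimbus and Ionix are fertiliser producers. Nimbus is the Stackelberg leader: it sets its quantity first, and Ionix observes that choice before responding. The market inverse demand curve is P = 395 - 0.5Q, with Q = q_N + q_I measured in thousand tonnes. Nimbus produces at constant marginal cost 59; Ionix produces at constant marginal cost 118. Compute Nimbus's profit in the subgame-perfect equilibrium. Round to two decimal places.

39006.25

Solve by backward induction. Given q_N, the follower Ionix maximises π_I = (395 - (1/2)q_N - (1/2)q_I)q_I - 118q_I.
Setting the follower's marginal profit to zero, 277 - (1/2)q_N - q_I = 0, i.e. q_I = (277 - (1/2)q_N).
The leader anticipates this reaction. Substituting into P = 395 - 0.5Q gives P = 513/2 - (1/4)q_N, so π_N = (513/2 - (1/4)q_N)q_N - 59q_N.
The leader's first-order condition 395/2 - (1/2)q_N = 0 yields q_N = 395.
Then q_I = (277 - (1/2)·395) = 159/2.
Price P = 395 - (1/2)·(949/2) = 631/4.
Nimbus's profit: (631/4 - 59)·395 = 39006.2500.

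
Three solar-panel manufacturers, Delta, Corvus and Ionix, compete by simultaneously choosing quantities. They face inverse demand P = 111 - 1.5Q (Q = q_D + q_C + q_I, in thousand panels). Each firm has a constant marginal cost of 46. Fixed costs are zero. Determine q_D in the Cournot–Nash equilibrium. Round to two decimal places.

10.83

A representative firm's profit is π_i = q_i(111 - 1.5Q) - 46q_i.
First-order condition (treating rivals' output as given): 65 - 3q_i - (3/2)·Σ_{j≠i} q_j = 0.
With identical firms every q_j equals q_i, so Σ_{j≠i} q_j = 2q_i and 65 = 6q_i, giving q_i = 65/6.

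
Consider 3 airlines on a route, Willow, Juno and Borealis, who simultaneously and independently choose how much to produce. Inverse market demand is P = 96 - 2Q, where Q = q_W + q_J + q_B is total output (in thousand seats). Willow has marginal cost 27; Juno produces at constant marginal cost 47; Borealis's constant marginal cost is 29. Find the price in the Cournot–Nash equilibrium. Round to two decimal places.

Willow's profit: π_W = (96 - 2Q)q_W - (27q_W). Setting ∂π_W/∂q_W = 0: 69 - 4q_W - 2(q_J + q_B) = 0.
Juno's first-order condition: 49 - 4q_J - 2(q_W + q_B) = 0.
Borealis's profit: π_B = (96 - 2Q)q_B - (29q_B). Setting ∂π_B/∂q_B = 0: 67 - 4q_B - 2(q_W + q_J) = 0.
Summing all 3 equations gives 185 − 8Q = 0, hence Q = 185/8.
Back-substituting: q_W = (69 − 185/4)/2 = 91/8, q_J = (49 − 185/4)/2 = 11/8, q_B = (67 − 185/4)/2 = 83/8.
Total output Q = 185/8, so price P = 96 - 2·(185/8) = 199/4.

49.75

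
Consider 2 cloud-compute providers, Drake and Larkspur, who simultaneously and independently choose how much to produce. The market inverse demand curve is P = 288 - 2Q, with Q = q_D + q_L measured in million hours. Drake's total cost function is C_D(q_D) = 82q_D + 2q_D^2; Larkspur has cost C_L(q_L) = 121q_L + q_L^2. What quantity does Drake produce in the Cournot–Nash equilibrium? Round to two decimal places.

20.50

Drake's profit: π_D = (288 - 2Q)q_D - (82q_D + 2q_D²). Setting ∂π_D/∂q_D = 0: 206 - 8q_D - 2(q_L) = 0.
Larkspur's first-order condition: 167 - 6q_L - 2(q_D) = 0.
Best responses: q_D = (206 - 2q_L)/8, q_L = (167 - 2q_D)/6.
Solving the pair: q_D = 41/2, q_L = 21.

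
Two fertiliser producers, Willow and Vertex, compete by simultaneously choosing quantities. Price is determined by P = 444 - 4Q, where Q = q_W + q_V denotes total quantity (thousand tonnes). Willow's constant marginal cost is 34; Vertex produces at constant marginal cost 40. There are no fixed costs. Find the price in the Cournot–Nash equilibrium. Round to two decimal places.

Willow's profit: π_W = (444 - 4Q)q_W - (34q_W). Setting ∂π_W/∂q_W = 0: 410 - 8q_W - 4(q_V) = 0.
Vertex's first-order condition: 404 - 8q_V - 4(q_W) = 0.
So q_W = (410 - 4q_V)/8 and q_V = (404 - 4q_W)/8.
Solving the pair: q_W = 104/3, q_V = 199/6.
Total output Q = 407/6, so price P = 444 - 4·(407/6) = 518/3.

172.67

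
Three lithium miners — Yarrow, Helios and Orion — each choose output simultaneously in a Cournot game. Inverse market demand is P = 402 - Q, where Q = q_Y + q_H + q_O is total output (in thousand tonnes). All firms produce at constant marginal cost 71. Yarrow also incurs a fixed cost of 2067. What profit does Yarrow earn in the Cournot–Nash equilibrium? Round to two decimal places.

4780.56

Each firm earns π_i = (402 - Q)q_i - 71q_i.
Setting ∂π_i/∂q_i = 0 with rivals' quantities fixed: 331 - 2q_i - Σ_{j≠i} q_j = 0.
With identical firms every q_j equals q_i, so Σ_{j≠i} q_j = 2q_i and 331 = 4q_i, giving q_i = 331/4.
Price P = 402 - 993/4 = 615/4.
Yarrow's profit: (615/4 - 71)·(331/4) - 2067 = 4780.5625.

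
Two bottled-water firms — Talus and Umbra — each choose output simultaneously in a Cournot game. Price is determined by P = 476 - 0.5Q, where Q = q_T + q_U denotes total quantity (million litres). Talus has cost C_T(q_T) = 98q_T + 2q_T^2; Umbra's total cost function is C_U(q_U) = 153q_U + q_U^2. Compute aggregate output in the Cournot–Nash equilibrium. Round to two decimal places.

162.61

Talus's profit: π_T = (476 - 0.5Q)q_T - (98q_T + 2q_T²). Setting ∂π_T/∂q_T = 0: 378 - 5q_T - (1/2)(q_U) = 0.
Umbra's profit: π_U = (476 - 0.5Q)q_U - (153q_U + q_U²). Setting ∂π_U/∂q_U = 0: 323 - 3q_U - (1/2)(q_T) = 0.
So q_T = (378 - (1/2)q_U)/5 and q_U = (323 - (1/2)q_T)/3.
Solving the pair: q_T = 65.9322, q_U = 96.6780.
Total output Q = 65.9322 + 96.6780 = 162.6102.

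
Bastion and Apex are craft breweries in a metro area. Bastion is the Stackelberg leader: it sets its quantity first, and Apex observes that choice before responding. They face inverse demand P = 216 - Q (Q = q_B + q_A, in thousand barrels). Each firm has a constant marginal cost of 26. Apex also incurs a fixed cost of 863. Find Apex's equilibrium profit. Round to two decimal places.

1393.25

The follower Apex best-responds to any q_B: π_A = (216 - Q)q_A - 26q_A.
Follower FOC: 190 - q_B - 2q_A = 0, so q_A(q_B) = (190 - q_B)/2.
The leader anticipates this reaction. Substituting into P = 216 - Q gives P = 121 - (1/2)q_B, so π_B = (121 - (1/2)q_B)q_B - 26q_B.
The leader's first-order condition 95 - q_B = 0 yields q_B = 95.
Then q_A = (190 - 95)/2 = 95/2.
Price P = 216 - 285/2 = 147/2.
Apex's profit: (147/2 - 26)·(95/2) - 863 = 1393.2500.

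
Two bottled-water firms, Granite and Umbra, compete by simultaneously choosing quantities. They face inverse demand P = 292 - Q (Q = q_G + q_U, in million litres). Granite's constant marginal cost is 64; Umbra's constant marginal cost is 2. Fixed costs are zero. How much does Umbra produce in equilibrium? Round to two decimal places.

Granite's profit: π_G = (292 - Q)q_G - (64q_G). Setting ∂π_G/∂q_G = 0: 228 - 2q_G - (q_U) = 0.
Umbra's profit: π_U = (292 - Q)q_U - (2q_U). Setting ∂π_U/∂q_U = 0: 290 - 2q_U - (q_G) = 0.
So q_G = (228 - q_U)/2 and q_U = (290 - q_G)/2.
Solving the pair: q_G = 166/3, q_U = 352/3.

117.33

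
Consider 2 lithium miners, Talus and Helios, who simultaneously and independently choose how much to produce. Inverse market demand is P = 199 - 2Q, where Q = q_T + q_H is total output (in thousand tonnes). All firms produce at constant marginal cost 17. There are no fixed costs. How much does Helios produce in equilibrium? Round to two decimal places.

30.33

A representative firm's profit is π_i = q_i(199 - 2Q) - 17q_i.
First-order condition (treating rivals' output as given): 182 - 4q_i - 2q_j = 0.
By symmetry each firm produces the same amount; substituting q_j = q_i yields q_i = 182/6 = 91/3.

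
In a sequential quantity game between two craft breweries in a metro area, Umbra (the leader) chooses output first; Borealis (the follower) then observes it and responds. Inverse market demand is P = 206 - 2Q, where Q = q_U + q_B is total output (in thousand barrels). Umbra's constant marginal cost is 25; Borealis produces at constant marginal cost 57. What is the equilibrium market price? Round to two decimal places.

78.25

The follower Borealis best-responds to any q_U: π_B = (206 - 2Q)q_B - 57q_B.
∂π_B/∂q_B = 149 - 2q_U - 4q_B = 0 gives the reaction function q_B = (149 - 2q_U)/4.
The leader anticipates this reaction. Substituting into P = 206 - 2Q gives P = 263/2 - q_U, so π_U = (263/2 - q_U)q_U - 25q_U.
The leader's first-order condition 213/2 - 2q_U = 0 yields q_U = 213/4.
Then q_B = (149 - 2·(213/4))/4 = 85/8.
Total output Q = 511/8, so price P = 206 - 2·(511/8) = 313/4.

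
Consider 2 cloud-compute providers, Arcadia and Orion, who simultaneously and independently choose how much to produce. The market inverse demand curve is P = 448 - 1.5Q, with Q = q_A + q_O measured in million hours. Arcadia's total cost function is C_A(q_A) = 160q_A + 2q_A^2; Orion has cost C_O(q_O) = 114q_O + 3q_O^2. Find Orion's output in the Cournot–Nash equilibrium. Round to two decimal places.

Arcadia's profit: π_A = (448 - 1.5Q)q_A - (160q_A + 2q_A²). Setting ∂π_A/∂q_A = 0: 288 - 7q_A - (3/2)(q_O) = 0.
Orion's profit: π_O = (448 - 1.5Q)q_O - (114q_O + 3q_O²). Setting ∂π_O/∂q_O = 0: 334 - 9q_O - (3/2)(q_A) = 0.
Best responses: q_A = (288 - (3/2)q_O)/7, q_O = (334 - (3/2)q_A)/9.
Substituting one into the other gives q_A = 34.4198 and q_O = 31.3745.

31.37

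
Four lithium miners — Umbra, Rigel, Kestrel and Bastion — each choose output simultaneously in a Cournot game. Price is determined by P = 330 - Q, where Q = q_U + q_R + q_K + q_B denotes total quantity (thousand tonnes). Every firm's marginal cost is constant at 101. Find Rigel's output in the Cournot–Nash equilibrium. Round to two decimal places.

Each firm earns π_i = (330 - Q)q_i - 101q_i.
Setting ∂π_i/∂q_i = 0 with rivals' quantities fixed: 229 - 2q_i - Σ_{j≠i} q_j = 0.
With identical firms every q_j equals q_i, so Σ_{j≠i} q_j = 3q_i and 229 = 5q_i, giving q_i = 229/5.

45.80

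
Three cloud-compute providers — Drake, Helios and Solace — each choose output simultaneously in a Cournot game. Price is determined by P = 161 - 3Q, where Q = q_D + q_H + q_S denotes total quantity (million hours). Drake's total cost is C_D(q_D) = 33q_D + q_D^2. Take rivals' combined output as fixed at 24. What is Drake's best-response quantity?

7

With rivals' combined output fixed at 24, Drake's profit is π_D = (161 - 3·24 - 3q_D)q_D - (33q_D + q_D²) = (89 - 3q_D)q_D - (33q_D + q_D²).
∂π_D/∂q_D = 56 - 8q_D = 0, so q_D = 7.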